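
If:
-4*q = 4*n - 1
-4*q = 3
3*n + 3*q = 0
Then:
No Solution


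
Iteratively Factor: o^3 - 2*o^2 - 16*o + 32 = (o + 4)*(o^2 - 6*o + 8) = (o - 2)*(o + 4)*(o - 4)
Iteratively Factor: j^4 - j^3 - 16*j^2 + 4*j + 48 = (j - 2)*(j^3 + j^2 - 14*j - 24) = (j - 4)*(j - 2)*(j^2 + 5*j + 6) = (j - 4)*(j - 2)*(j + 2)*(j + 3)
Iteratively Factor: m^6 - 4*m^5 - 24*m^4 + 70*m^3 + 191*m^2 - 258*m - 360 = (m - 4)*(m^5 - 24*m^3 - 26*m^2 + 87*m + 90) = (m - 4)*(m + 3)*(m^4 - 3*m^3 - 15*m^2 + 19*m + 30) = (m - 4)*(m + 1)*(m + 3)*(m^3 - 4*m^2 - 11*m + 30) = (m - 4)*(m + 1)*(m + 3)^2*(m^2 - 7*m + 10) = (m - 5)*(m - 4)*(m + 1)*(m + 3)^2*(m - 2)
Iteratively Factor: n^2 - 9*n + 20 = (n - 4)*(n - 5)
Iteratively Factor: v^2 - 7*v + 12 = (v - 4)*(v - 3)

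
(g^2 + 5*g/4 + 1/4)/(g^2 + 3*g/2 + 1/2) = (4*g + 1)/(2*(2*g + 1))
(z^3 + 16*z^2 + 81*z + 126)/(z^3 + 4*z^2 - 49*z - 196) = (z^2 + 9*z + 18)/(z^2 - 3*z - 28)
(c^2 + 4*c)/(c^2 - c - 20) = c/(c - 5)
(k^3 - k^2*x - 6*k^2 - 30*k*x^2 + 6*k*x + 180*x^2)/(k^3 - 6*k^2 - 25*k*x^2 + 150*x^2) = (-k + 6*x)/(-k + 5*x)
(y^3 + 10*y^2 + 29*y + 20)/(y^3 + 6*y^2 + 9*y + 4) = (y + 5)/(y + 1)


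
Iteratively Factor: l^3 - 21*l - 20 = (l + 4)*(l^2 - 4*l - 5) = (l - 5)*(l + 4)*(l + 1)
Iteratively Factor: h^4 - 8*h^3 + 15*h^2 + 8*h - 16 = (h - 1)*(h^3 - 7*h^2 + 8*h + 16) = (h - 4)*(h - 1)*(h^2 - 3*h - 4) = (h - 4)^2*(h - 1)*(h + 1)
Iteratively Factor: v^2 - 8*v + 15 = (v - 3)*(v - 5)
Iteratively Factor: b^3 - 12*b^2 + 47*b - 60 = (b - 4)*(b^2 - 8*b + 15) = (b - 5)*(b - 4)*(b - 3)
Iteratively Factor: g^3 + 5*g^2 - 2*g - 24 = (g - 2)*(g^2 + 7*g + 12) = (g - 2)*(g + 3)*(g + 4)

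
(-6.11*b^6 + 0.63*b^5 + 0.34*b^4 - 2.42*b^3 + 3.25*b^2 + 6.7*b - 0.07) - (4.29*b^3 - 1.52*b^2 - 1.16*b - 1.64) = -6.11*b^6 + 0.63*b^5 + 0.34*b^4 - 6.71*b^3 + 4.77*b^2 + 7.86*b + 1.57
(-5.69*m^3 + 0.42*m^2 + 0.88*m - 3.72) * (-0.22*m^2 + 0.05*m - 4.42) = 1.2518*m^5 - 0.3769*m^4 + 24.9772*m^3 - 0.994*m^2 - 4.0756*m + 16.4424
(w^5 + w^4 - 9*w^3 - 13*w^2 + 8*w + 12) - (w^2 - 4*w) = w^5 + w^4 - 9*w^3 - 14*w^2 + 12*w + 12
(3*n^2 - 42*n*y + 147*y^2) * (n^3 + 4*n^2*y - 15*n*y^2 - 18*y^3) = 3*n^5 - 30*n^4*y - 66*n^3*y^2 + 1164*n^2*y^3 - 1449*n*y^4 - 2646*y^5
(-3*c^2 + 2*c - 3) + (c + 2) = -3*c^2 + 3*c - 1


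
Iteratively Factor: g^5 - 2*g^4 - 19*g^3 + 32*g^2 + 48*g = (g + 1)*(g^4 - 3*g^3 - 16*g^2 + 48*g) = (g + 1)*(g + 4)*(g^3 - 7*g^2 + 12*g) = (g - 4)*(g + 1)*(g + 4)*(g^2 - 3*g) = g*(g - 4)*(g + 1)*(g + 4)*(g - 3)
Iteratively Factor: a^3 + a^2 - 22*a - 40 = (a - 5)*(a^2 + 6*a + 8) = (a - 5)*(a + 2)*(a + 4)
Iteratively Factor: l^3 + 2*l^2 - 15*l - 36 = (l - 4)*(l^2 + 6*l + 9) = (l - 4)*(l + 3)*(l + 3)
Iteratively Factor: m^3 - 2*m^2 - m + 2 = (m - 2)*(m^2 - 1) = (m - 2)*(m - 1)*(m + 1)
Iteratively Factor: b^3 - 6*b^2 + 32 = (b + 2)*(b^2 - 8*b + 16) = (b - 4)*(b + 2)*(b - 4)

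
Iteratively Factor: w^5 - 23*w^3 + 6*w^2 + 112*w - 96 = (w - 4)*(w^4 + 4*w^3 - 7*w^2 - 22*w + 24) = (w - 4)*(w + 3)*(w^3 + w^2 - 10*w + 8) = (w - 4)*(w - 2)*(w + 3)*(w^2 + 3*w - 4) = (w - 4)*(w - 2)*(w - 1)*(w + 3)*(w + 4)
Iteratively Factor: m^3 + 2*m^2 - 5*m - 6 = (m - 2)*(m^2 + 4*m + 3) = (m - 2)*(m + 1)*(m + 3)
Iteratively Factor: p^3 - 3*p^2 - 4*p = (p + 1)*(p^2 - 4*p) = (p - 4)*(p + 1)*(p)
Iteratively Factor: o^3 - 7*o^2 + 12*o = (o - 4)*(o^2 - 3*o) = (o - 4)*(o - 3)*(o)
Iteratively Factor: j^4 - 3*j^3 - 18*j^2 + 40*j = (j + 4)*(j^3 - 7*j^2 + 10*j) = (j - 5)*(j + 4)*(j^2 - 2*j) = j*(j - 5)*(j + 4)*(j - 2)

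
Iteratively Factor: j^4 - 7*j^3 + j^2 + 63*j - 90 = (j - 3)*(j^3 - 4*j^2 - 11*j + 30) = (j - 3)*(j - 2)*(j^2 - 2*j - 15) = (j - 3)*(j - 2)*(j + 3)*(j - 5)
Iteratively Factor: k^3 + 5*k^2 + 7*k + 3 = (k + 1)*(k^2 + 4*k + 3) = (k + 1)^2*(k + 3)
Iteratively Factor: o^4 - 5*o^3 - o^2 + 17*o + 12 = (o + 1)*(o^3 - 6*o^2 + 5*o + 12) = (o + 1)^2*(o^2 - 7*o + 12) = (o - 4)*(o + 1)^2*(o - 3)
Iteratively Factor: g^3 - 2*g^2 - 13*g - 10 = (g + 2)*(g^2 - 4*g - 5) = (g - 5)*(g + 2)*(g + 1)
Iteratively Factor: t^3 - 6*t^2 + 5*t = (t - 5)*(t^2 - t) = t*(t - 5)*(t - 1)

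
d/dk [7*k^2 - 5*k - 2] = 14*k - 5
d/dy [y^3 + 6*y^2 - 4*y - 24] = 3*y^2 + 12*y - 4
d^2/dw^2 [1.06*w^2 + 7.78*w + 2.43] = 2.12000000000000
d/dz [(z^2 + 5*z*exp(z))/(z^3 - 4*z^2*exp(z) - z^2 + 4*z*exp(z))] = ((z + 5*exp(z))*(4*z^2*exp(z) - 3*z^2 + 4*z*exp(z) + 2*z - 4*exp(z)) + (5*z*exp(z) + 2*z + 5*exp(z))*(z^2 - 4*z*exp(z) - z + 4*exp(z)))/(z*(z^2 - 4*z*exp(z) - z + 4*exp(z))^2)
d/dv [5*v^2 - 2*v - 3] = 10*v - 2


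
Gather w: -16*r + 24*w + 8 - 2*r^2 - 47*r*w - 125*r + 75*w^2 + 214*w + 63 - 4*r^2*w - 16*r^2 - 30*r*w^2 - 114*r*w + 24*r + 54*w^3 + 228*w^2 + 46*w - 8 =-18*r^2 - 117*r + 54*w^3 + w^2*(303 - 30*r) + w*(-4*r^2 - 161*r + 284) + 63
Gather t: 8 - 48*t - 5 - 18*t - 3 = -66*t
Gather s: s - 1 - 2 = s - 3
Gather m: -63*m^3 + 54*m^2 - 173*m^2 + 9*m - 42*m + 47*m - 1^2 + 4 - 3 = -63*m^3 - 119*m^2 + 14*m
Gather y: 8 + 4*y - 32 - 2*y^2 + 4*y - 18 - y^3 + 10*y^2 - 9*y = -y^3 + 8*y^2 - y - 42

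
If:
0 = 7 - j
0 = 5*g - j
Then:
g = 7/5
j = 7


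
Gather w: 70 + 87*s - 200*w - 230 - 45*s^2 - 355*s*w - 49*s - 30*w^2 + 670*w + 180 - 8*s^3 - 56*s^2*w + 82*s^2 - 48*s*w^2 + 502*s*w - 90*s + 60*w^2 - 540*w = -8*s^3 + 37*s^2 - 52*s + w^2*(30 - 48*s) + w*(-56*s^2 + 147*s - 70) + 20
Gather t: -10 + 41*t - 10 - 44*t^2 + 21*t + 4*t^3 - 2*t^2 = 4*t^3 - 46*t^2 + 62*t - 20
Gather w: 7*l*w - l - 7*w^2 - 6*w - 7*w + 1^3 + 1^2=-l - 7*w^2 + w*(7*l - 13) + 2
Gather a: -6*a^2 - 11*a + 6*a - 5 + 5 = -6*a^2 - 5*a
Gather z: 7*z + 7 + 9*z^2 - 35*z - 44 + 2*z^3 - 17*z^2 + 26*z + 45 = 2*z^3 - 8*z^2 - 2*z + 8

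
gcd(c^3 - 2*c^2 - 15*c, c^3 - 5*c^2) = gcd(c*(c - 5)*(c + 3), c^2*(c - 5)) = c^2 - 5*c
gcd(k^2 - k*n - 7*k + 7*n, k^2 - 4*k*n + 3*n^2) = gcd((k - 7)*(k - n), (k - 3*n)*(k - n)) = k - n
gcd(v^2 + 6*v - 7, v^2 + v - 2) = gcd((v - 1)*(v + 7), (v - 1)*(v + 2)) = v - 1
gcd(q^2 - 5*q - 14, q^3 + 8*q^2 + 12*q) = q + 2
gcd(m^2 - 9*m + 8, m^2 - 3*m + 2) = m - 1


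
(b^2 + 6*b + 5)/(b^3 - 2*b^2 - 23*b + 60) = (b + 1)/(b^2 - 7*b + 12)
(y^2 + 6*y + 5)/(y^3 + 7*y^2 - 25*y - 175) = (y + 1)/(y^2 + 2*y - 35)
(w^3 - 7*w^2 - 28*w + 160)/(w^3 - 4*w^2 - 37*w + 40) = (w - 4)/(w - 1)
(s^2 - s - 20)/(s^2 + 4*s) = (s - 5)/s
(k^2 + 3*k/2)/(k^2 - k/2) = (2*k + 3)/(2*k - 1)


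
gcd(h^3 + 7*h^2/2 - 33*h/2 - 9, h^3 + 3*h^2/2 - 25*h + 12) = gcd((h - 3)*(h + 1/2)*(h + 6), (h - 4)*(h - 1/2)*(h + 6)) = h + 6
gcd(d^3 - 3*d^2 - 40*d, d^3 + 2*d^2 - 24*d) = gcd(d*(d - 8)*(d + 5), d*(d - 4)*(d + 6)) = d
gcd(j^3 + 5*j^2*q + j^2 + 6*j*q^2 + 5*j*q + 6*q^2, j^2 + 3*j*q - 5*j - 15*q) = j + 3*q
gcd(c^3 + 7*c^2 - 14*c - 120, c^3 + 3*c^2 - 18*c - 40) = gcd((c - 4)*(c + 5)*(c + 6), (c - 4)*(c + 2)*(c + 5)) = c^2 + c - 20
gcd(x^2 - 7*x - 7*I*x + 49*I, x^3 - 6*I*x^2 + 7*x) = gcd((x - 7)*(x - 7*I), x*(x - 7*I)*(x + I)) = x - 7*I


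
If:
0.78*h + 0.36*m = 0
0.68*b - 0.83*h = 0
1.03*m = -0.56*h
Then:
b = 0.00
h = 0.00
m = 0.00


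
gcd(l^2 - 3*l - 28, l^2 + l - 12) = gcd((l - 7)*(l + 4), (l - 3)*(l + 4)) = l + 4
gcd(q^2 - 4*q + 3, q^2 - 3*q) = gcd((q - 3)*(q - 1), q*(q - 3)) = q - 3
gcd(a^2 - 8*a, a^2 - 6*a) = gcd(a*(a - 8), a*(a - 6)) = a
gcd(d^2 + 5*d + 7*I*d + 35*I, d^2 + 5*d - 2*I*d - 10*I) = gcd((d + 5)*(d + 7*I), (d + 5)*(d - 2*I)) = d + 5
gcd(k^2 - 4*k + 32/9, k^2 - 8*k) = 1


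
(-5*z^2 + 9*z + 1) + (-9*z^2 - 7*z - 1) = -14*z^2 + 2*z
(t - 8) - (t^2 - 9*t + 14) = -t^2 + 10*t - 22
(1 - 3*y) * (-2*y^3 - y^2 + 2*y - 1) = 6*y^4 + y^3 - 7*y^2 + 5*y - 1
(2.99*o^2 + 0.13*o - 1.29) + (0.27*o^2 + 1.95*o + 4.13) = 3.26*o^2 + 2.08*o + 2.84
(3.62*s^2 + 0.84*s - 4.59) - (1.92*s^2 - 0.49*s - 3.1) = 1.7*s^2 + 1.33*s - 1.49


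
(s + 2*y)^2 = s^2 + 4*s*y + 4*y^2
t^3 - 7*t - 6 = (t - 3)*(t + 1)*(t + 2)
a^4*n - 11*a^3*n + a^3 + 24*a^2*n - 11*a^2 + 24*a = a*(a - 8)*(a - 3)*(a*n + 1)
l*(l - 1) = l^2 - l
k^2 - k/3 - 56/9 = (k - 8/3)*(k + 7/3)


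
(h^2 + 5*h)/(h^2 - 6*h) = (h + 5)/(h - 6)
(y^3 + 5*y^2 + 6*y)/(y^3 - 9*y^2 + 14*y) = (y^2 + 5*y + 6)/(y^2 - 9*y + 14)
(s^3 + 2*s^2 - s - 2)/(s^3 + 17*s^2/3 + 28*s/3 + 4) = 3*(s^2 - 1)/(3*s^2 + 11*s + 6)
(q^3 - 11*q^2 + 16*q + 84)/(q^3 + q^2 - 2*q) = (q^2 - 13*q + 42)/(q*(q - 1))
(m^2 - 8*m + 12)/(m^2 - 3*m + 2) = (m - 6)/(m - 1)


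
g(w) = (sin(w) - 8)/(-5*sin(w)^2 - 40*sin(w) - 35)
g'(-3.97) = 0.06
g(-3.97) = 0.11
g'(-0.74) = -2.08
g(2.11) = 0.10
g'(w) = (10*sin(w)*cos(w) + 40*cos(w))*(sin(w) - 8)/(-5*sin(w)^2 - 40*sin(w) - 35)^2 + cos(w)/(-5*sin(w)^2 - 40*sin(w) - 35) = (sin(w)^2 - 16*sin(w) - 71)*cos(w)/(5*(sin(w)^2 + 8*sin(w) + 7)^2)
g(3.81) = 0.71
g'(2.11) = 0.04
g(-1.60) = 703.49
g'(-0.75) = -2.16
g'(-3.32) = 0.20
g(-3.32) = 0.19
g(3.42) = 0.34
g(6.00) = 0.34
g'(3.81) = 1.62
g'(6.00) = -0.54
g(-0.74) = 0.84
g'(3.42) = 0.54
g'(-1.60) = 48180.22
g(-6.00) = 0.17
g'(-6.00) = -0.17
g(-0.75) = 0.86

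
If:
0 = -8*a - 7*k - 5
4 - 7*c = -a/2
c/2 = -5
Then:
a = -148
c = -10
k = 1179/7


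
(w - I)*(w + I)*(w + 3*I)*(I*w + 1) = I*w^4 - 2*w^3 + 4*I*w^2 - 2*w + 3*I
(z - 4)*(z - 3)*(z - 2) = z^3 - 9*z^2 + 26*z - 24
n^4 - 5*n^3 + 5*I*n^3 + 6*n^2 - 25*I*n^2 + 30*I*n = n*(n - 3)*(n - 2)*(n + 5*I)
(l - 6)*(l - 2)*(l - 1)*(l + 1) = l^4 - 8*l^3 + 11*l^2 + 8*l - 12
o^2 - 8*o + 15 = (o - 5)*(o - 3)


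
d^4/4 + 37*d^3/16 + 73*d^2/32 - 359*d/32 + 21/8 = (d/4 + 1)*(d - 3/2)*(d - 1/4)*(d + 7)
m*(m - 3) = m^2 - 3*m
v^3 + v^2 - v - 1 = (v - 1)*(v + 1)^2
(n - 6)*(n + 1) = n^2 - 5*n - 6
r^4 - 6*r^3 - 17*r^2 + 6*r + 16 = (r - 8)*(r - 1)*(r + 1)*(r + 2)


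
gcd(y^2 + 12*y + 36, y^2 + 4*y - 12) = y + 6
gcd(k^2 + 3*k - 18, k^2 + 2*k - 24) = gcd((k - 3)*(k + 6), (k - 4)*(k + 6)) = k + 6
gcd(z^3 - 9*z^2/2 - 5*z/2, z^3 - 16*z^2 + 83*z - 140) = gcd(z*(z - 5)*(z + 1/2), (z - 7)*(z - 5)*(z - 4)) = z - 5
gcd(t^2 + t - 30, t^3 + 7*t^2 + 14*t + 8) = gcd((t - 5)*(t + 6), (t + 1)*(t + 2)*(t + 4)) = 1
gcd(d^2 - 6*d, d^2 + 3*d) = d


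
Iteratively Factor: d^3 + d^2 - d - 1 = (d - 1)*(d^2 + 2*d + 1) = (d - 1)*(d + 1)*(d + 1)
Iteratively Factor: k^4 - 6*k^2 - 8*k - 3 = (k + 1)*(k^3 - k^2 - 5*k - 3) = (k + 1)^2*(k^2 - 2*k - 3) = (k + 1)^3*(k - 3)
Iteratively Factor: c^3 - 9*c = (c)*(c^2 - 9) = c*(c + 3)*(c - 3)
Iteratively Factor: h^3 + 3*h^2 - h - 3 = (h + 1)*(h^2 + 2*h - 3) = (h - 1)*(h + 1)*(h + 3)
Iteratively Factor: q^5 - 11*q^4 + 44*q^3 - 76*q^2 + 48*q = (q - 4)*(q^4 - 7*q^3 + 16*q^2 - 12*q) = (q - 4)*(q - 2)*(q^3 - 5*q^2 + 6*q) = (q - 4)*(q - 2)^2*(q^2 - 3*q) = q*(q - 4)*(q - 2)^2*(q - 3)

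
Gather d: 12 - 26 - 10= -24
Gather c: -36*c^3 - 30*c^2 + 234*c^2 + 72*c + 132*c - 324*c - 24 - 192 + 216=-36*c^3 + 204*c^2 - 120*c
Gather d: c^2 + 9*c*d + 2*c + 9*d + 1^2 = c^2 + 2*c + d*(9*c + 9) + 1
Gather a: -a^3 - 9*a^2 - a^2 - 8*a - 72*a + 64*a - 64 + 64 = -a^3 - 10*a^2 - 16*a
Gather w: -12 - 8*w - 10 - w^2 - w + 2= -w^2 - 9*w - 20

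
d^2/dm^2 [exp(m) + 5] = exp(m)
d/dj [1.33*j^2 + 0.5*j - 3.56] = 2.66*j + 0.5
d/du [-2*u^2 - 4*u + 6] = -4*u - 4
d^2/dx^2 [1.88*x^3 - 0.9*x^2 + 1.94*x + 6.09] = 11.28*x - 1.8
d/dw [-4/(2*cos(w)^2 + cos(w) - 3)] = -4*(4*cos(w) + 1)*sin(w)/(cos(w) + cos(2*w) - 2)^2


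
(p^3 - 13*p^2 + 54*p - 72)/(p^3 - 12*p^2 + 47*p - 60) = (p - 6)/(p - 5)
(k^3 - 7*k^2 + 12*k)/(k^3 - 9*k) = (k - 4)/(k + 3)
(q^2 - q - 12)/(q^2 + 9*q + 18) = (q - 4)/(q + 6)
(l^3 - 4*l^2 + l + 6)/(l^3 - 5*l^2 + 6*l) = (l + 1)/l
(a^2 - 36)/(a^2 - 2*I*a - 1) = (36 - a^2)/(-a^2 + 2*I*a + 1)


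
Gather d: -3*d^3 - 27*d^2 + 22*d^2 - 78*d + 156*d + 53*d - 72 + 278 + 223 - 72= -3*d^3 - 5*d^2 + 131*d + 357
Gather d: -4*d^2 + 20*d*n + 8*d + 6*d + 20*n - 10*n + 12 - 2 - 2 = -4*d^2 + d*(20*n + 14) + 10*n + 8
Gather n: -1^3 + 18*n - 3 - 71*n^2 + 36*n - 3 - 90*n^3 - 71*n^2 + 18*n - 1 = -90*n^3 - 142*n^2 + 72*n - 8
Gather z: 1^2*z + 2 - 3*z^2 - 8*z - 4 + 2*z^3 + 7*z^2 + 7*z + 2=2*z^3 + 4*z^2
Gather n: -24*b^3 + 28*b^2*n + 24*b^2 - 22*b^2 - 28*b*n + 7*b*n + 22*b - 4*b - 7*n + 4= -24*b^3 + 2*b^2 + 18*b + n*(28*b^2 - 21*b - 7) + 4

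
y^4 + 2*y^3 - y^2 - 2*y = y*(y - 1)*(y + 1)*(y + 2)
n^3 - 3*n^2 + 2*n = n*(n - 2)*(n - 1)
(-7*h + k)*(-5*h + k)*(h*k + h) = 35*h^3*k + 35*h^3 - 12*h^2*k^2 - 12*h^2*k + h*k^3 + h*k^2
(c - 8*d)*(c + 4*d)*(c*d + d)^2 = c^4*d^2 - 4*c^3*d^3 + 2*c^3*d^2 - 32*c^2*d^4 - 8*c^2*d^3 + c^2*d^2 - 64*c*d^4 - 4*c*d^3 - 32*d^4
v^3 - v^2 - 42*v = v*(v - 7)*(v + 6)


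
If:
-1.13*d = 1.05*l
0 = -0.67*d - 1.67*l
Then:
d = 0.00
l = 0.00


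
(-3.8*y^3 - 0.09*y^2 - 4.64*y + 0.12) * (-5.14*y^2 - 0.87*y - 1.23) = 19.532*y^5 + 3.7686*y^4 + 28.6019*y^3 + 3.5307*y^2 + 5.6028*y - 0.1476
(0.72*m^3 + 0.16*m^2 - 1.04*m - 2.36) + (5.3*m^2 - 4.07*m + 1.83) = 0.72*m^3 + 5.46*m^2 - 5.11*m - 0.53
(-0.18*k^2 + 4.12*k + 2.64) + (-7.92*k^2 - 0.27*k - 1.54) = -8.1*k^2 + 3.85*k + 1.1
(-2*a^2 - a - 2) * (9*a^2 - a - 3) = -18*a^4 - 7*a^3 - 11*a^2 + 5*a + 6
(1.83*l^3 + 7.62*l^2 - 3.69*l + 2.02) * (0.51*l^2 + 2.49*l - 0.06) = 0.9333*l^5 + 8.4429*l^4 + 16.9821*l^3 - 8.6151*l^2 + 5.2512*l - 0.1212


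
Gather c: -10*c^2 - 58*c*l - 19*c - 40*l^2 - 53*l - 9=-10*c^2 + c*(-58*l - 19) - 40*l^2 - 53*l - 9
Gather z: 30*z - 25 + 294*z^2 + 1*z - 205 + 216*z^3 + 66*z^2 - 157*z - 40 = 216*z^3 + 360*z^2 - 126*z - 270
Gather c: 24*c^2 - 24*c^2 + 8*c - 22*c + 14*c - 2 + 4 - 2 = 0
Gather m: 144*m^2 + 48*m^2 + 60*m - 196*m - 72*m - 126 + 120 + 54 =192*m^2 - 208*m + 48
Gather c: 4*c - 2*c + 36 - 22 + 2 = 2*c + 16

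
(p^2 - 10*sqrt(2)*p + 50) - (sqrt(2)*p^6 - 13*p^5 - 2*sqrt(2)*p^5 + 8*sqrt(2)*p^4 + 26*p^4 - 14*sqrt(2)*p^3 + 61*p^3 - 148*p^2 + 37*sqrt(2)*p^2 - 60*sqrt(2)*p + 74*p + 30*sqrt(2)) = -sqrt(2)*p^6 + 2*sqrt(2)*p^5 + 13*p^5 - 26*p^4 - 8*sqrt(2)*p^4 - 61*p^3 + 14*sqrt(2)*p^3 - 37*sqrt(2)*p^2 + 149*p^2 - 74*p + 50*sqrt(2)*p - 30*sqrt(2) + 50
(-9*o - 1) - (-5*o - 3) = 2 - 4*o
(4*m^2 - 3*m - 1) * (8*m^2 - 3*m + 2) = 32*m^4 - 36*m^3 + 9*m^2 - 3*m - 2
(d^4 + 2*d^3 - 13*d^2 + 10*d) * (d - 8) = d^5 - 6*d^4 - 29*d^3 + 114*d^2 - 80*d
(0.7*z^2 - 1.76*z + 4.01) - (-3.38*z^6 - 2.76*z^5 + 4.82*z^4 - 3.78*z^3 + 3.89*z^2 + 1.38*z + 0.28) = 3.38*z^6 + 2.76*z^5 - 4.82*z^4 + 3.78*z^3 - 3.19*z^2 - 3.14*z + 3.73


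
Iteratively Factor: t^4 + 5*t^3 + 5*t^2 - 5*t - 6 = (t + 2)*(t^3 + 3*t^2 - t - 3) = (t - 1)*(t + 2)*(t^2 + 4*t + 3) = (t - 1)*(t + 1)*(t + 2)*(t + 3)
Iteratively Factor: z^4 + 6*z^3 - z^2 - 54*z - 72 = (z + 3)*(z^3 + 3*z^2 - 10*z - 24) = (z + 2)*(z + 3)*(z^2 + z - 12) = (z - 3)*(z + 2)*(z + 3)*(z + 4)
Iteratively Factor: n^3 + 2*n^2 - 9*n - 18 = (n + 2)*(n^2 - 9) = (n - 3)*(n + 2)*(n + 3)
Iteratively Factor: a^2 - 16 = (a - 4)*(a + 4)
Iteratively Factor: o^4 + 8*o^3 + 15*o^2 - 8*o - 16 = (o - 1)*(o^3 + 9*o^2 + 24*o + 16) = (o - 1)*(o + 4)*(o^2 + 5*o + 4) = (o - 1)*(o + 4)^2*(o + 1)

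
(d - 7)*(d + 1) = d^2 - 6*d - 7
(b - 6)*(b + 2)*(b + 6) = b^3 + 2*b^2 - 36*b - 72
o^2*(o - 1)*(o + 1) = o^4 - o^2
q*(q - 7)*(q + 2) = q^3 - 5*q^2 - 14*q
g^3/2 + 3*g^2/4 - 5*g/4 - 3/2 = (g/2 + 1)*(g - 3/2)*(g + 1)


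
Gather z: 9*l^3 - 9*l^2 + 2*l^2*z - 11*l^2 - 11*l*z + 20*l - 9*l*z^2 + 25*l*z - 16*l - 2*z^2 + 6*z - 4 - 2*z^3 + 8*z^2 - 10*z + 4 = 9*l^3 - 20*l^2 + 4*l - 2*z^3 + z^2*(6 - 9*l) + z*(2*l^2 + 14*l - 4)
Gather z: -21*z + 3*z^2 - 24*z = 3*z^2 - 45*z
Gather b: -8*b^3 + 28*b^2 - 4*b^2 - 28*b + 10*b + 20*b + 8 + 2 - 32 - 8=-8*b^3 + 24*b^2 + 2*b - 30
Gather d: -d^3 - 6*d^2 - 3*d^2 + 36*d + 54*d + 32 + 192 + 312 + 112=-d^3 - 9*d^2 + 90*d + 648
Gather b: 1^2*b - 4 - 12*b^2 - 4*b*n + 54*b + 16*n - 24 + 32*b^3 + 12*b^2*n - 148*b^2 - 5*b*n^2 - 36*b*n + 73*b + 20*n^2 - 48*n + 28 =32*b^3 + b^2*(12*n - 160) + b*(-5*n^2 - 40*n + 128) + 20*n^2 - 32*n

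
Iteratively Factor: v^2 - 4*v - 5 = (v + 1)*(v - 5)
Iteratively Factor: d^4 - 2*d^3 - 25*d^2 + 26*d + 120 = (d + 4)*(d^3 - 6*d^2 - d + 30) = (d - 3)*(d + 4)*(d^2 - 3*d - 10) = (d - 5)*(d - 3)*(d + 4)*(d + 2)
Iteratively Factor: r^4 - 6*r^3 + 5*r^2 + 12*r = (r - 3)*(r^3 - 3*r^2 - 4*r) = r*(r - 3)*(r^2 - 3*r - 4) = r*(r - 3)*(r + 1)*(r - 4)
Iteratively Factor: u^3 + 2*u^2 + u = (u)*(u^2 + 2*u + 1) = u*(u + 1)*(u + 1)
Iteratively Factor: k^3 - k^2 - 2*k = (k + 1)*(k^2 - 2*k) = k*(k + 1)*(k - 2)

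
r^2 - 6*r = r*(r - 6)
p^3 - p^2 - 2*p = p*(p - 2)*(p + 1)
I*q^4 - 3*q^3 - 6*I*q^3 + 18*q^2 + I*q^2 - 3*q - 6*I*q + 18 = (q - 6)*(q + I)*(q + 3*I)*(I*q + 1)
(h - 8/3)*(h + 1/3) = h^2 - 7*h/3 - 8/9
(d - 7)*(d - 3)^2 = d^3 - 13*d^2 + 51*d - 63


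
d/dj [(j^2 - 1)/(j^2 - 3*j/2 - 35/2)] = 6*(-j^2 - 22*j - 1)/(4*j^4 - 12*j^3 - 131*j^2 + 210*j + 1225)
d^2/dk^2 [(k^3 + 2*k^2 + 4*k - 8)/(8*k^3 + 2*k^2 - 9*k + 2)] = 2*(112*k^6 + 984*k^5 - 2544*k^4 - 831*k^3 + 1170*k^2 + 780*k - 536)/(512*k^9 + 384*k^8 - 1632*k^7 - 472*k^6 + 2028*k^5 - 354*k^4 - 849*k^3 + 510*k^2 - 108*k + 8)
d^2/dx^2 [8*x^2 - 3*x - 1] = 16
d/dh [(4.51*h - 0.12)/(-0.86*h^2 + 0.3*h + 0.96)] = (3.8786*h^2 - 0.2064*h + 4.3656)/(0.7396*h^4 - 0.516*h^3 - 1.5612*h^2 + 0.576*h + 0.9216)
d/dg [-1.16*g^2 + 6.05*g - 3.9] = 6.05 - 2.32*g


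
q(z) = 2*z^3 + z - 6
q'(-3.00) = 55.00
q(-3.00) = -63.00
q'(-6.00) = 217.00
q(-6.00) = -444.00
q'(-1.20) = 9.64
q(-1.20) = -10.66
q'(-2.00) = 25.00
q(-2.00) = -24.00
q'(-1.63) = 16.94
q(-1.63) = -16.29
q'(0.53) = 2.69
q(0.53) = -5.17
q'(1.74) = 19.17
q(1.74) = 6.28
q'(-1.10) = 8.26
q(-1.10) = -9.76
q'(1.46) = 13.79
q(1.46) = 1.68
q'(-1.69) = 18.14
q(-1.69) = -17.34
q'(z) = 6*z^2 + 1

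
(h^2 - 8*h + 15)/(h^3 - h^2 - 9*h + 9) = (h - 5)/(h^2 + 2*h - 3)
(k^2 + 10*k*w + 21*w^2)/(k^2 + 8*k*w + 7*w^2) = (k + 3*w)/(k + w)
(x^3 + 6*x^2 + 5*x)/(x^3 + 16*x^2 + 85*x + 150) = x*(x + 1)/(x^2 + 11*x + 30)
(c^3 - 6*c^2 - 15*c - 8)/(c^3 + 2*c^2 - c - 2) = (c^2 - 7*c - 8)/(c^2 + c - 2)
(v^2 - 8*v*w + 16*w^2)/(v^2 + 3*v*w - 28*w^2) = (v - 4*w)/(v + 7*w)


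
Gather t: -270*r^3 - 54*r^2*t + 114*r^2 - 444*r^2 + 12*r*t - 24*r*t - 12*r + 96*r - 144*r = -270*r^3 - 330*r^2 - 60*r + t*(-54*r^2 - 12*r)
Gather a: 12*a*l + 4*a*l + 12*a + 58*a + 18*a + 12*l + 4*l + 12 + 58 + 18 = a*(16*l + 88) + 16*l + 88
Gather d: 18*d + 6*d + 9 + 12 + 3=24*d + 24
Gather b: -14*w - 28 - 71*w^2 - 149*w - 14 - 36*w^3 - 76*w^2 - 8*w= -36*w^3 - 147*w^2 - 171*w - 42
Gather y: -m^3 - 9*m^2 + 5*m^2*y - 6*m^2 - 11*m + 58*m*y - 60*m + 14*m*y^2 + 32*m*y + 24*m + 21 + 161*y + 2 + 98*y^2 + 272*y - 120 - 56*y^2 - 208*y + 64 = -m^3 - 15*m^2 - 47*m + y^2*(14*m + 42) + y*(5*m^2 + 90*m + 225) - 33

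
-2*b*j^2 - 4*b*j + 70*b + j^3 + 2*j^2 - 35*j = (-2*b + j)*(j - 5)*(j + 7)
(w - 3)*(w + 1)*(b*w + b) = b*w^3 - b*w^2 - 5*b*w - 3*b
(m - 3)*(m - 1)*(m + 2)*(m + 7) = m^4 + 5*m^3 - 19*m^2 - 29*m + 42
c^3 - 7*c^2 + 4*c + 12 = (c - 6)*(c - 2)*(c + 1)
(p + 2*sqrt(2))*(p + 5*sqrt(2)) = p^2 + 7*sqrt(2)*p + 20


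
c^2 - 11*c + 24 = (c - 8)*(c - 3)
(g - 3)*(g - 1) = g^2 - 4*g + 3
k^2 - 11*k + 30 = (k - 6)*(k - 5)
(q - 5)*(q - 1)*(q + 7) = q^3 + q^2 - 37*q + 35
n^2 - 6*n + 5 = (n - 5)*(n - 1)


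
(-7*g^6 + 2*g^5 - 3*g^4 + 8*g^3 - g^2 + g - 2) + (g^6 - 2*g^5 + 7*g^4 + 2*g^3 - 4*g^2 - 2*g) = -6*g^6 + 4*g^4 + 10*g^3 - 5*g^2 - g - 2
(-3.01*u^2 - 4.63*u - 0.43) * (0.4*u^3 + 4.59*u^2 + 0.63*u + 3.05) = -1.204*u^5 - 15.6679*u^4 - 23.32*u^3 - 14.0711*u^2 - 14.3924*u - 1.3115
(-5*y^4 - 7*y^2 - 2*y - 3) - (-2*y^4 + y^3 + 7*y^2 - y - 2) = -3*y^4 - y^3 - 14*y^2 - y - 1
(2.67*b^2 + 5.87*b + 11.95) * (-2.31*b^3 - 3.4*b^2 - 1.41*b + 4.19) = -6.1677*b^5 - 22.6377*b^4 - 51.3272*b^3 - 37.7194*b^2 + 7.7458*b + 50.0705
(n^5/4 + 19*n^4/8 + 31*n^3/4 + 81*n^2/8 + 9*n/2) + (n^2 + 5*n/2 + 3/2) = n^5/4 + 19*n^4/8 + 31*n^3/4 + 89*n^2/8 + 7*n + 3/2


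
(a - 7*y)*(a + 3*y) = a^2 - 4*a*y - 21*y^2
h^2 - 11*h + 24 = (h - 8)*(h - 3)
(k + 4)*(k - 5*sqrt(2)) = k^2 - 5*sqrt(2)*k + 4*k - 20*sqrt(2)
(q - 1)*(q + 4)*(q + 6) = q^3 + 9*q^2 + 14*q - 24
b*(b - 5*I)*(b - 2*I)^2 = b^4 - 9*I*b^3 - 24*b^2 + 20*I*b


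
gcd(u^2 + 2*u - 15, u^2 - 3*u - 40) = u + 5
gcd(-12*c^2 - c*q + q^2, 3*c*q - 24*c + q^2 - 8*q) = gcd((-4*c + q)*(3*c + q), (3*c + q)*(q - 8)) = 3*c + q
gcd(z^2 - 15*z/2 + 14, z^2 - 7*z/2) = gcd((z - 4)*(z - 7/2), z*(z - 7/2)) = z - 7/2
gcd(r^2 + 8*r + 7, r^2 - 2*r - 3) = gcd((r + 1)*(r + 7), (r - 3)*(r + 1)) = r + 1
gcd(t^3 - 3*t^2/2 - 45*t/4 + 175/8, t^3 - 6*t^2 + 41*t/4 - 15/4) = t - 5/2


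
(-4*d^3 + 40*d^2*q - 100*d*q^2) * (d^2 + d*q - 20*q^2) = -4*d^5 + 36*d^4*q + 20*d^3*q^2 - 900*d^2*q^3 + 2000*d*q^4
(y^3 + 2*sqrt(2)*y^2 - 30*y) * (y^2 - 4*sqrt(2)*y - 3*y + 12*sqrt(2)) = y^5 - 3*y^4 - 2*sqrt(2)*y^4 - 46*y^3 + 6*sqrt(2)*y^3 + 138*y^2 + 120*sqrt(2)*y^2 - 360*sqrt(2)*y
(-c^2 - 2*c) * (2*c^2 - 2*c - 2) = -2*c^4 - 2*c^3 + 6*c^2 + 4*c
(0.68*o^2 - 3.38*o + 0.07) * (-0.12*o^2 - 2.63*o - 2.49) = -0.0816*o^4 - 1.3828*o^3 + 7.1878*o^2 + 8.2321*o - 0.1743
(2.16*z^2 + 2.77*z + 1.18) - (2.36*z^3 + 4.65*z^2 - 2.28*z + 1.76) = -2.36*z^3 - 2.49*z^2 + 5.05*z - 0.58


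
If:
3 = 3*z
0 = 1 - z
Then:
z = 1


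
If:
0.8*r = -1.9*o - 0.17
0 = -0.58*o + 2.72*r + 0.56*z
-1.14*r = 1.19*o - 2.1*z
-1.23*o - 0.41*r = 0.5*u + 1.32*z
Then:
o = -0.09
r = -0.01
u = 0.36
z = -0.05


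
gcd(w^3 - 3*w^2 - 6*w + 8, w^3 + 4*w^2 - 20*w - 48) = w^2 - 2*w - 8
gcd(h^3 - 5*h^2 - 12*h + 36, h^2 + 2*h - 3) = h + 3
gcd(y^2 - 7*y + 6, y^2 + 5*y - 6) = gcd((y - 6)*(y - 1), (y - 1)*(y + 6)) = y - 1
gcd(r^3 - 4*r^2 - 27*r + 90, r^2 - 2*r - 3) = r - 3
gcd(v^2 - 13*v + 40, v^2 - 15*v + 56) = v - 8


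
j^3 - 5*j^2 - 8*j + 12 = (j - 6)*(j - 1)*(j + 2)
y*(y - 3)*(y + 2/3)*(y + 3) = y^4 + 2*y^3/3 - 9*y^2 - 6*y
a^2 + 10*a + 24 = (a + 4)*(a + 6)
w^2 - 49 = (w - 7)*(w + 7)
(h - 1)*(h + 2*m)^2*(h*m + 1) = h^4*m + 4*h^3*m^2 - h^3*m + h^3 + 4*h^2*m^3 - 4*h^2*m^2 + 4*h^2*m - h^2 - 4*h*m^3 + 4*h*m^2 - 4*h*m - 4*m^2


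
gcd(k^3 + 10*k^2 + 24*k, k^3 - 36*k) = k^2 + 6*k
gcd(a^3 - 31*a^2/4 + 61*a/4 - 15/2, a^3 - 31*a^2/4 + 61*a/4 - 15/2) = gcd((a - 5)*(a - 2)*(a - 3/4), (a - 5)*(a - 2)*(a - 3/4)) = a^3 - 31*a^2/4 + 61*a/4 - 15/2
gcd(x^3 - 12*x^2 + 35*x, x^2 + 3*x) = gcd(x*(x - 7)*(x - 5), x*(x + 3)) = x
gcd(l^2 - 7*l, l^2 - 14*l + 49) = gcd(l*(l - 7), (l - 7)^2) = l - 7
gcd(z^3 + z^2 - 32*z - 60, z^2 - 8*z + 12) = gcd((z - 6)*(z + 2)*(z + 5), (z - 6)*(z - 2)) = z - 6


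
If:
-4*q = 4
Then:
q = -1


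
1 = 1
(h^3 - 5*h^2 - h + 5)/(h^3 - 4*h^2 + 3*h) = (h^2 - 4*h - 5)/(h*(h - 3))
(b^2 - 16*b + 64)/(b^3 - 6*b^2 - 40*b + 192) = (b - 8)/(b^2 + 2*b - 24)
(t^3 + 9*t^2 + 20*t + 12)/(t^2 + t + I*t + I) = (t^2 + 8*t + 12)/(t + I)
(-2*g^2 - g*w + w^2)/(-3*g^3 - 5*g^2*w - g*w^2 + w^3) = (-2*g + w)/(-3*g^2 - 2*g*w + w^2)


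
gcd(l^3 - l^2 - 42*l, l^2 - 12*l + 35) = l - 7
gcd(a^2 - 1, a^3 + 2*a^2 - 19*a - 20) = a + 1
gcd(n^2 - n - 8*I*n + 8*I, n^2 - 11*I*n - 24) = n - 8*I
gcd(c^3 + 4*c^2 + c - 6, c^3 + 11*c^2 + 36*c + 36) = c^2 + 5*c + 6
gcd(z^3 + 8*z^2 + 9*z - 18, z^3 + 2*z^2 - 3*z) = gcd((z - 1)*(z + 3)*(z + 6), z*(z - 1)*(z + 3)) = z^2 + 2*z - 3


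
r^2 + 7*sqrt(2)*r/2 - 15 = (r - 3*sqrt(2)/2)*(r + 5*sqrt(2))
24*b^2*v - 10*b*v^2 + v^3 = v*(-6*b + v)*(-4*b + v)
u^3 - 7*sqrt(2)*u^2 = u^2*(u - 7*sqrt(2))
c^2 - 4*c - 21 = (c - 7)*(c + 3)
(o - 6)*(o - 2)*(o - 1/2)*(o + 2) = o^4 - 13*o^3/2 - o^2 + 26*o - 12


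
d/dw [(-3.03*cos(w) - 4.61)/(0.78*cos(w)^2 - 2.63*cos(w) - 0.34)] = (-2.3634*cos(w)^2 - 7.1916*cos(w) + 11.0941)*sin(w)/(0.6084*cos(w)^4 - 4.1028*cos(w)^3 + 6.3865*cos(w)^2 + 1.7884*cos(w) + 0.1156)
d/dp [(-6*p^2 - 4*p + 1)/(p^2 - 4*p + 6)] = 2*(14*p^2 - 37*p - 10)/(p^4 - 8*p^3 + 28*p^2 - 48*p + 36)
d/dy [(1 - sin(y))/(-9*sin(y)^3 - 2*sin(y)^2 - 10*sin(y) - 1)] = (-18*sin(y)^3 + 25*sin(y)^2 + 4*sin(y) + 11)*cos(y)/(9*sin(y)^3 + 2*sin(y)^2 + 10*sin(y) + 1)^2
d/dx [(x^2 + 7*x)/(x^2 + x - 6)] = (-x*(x + 7)*(2*x + 1) + (2*x + 7)*(x^2 + x - 6))/(x^2 + x - 6)^2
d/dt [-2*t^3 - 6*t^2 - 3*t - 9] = -6*t^2 - 12*t - 3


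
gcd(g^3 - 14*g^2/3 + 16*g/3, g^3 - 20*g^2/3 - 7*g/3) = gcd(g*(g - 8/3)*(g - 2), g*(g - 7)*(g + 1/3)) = g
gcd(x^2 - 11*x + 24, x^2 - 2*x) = 1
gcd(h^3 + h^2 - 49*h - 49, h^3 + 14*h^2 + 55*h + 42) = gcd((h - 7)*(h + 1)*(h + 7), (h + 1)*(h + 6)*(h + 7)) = h^2 + 8*h + 7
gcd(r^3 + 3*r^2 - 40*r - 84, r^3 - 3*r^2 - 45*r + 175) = r + 7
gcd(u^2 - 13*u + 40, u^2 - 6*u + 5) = u - 5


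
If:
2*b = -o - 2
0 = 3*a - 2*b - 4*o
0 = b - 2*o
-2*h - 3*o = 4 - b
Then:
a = -16/15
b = -4/5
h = -9/5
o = -2/5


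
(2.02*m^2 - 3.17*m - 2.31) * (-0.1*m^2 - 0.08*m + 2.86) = -0.202*m^4 + 0.1554*m^3 + 6.2618*m^2 - 8.8814*m - 6.6066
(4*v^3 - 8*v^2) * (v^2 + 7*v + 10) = 4*v^5 + 20*v^4 - 16*v^3 - 80*v^2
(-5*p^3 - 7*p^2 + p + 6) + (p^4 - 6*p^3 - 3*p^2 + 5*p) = p^4 - 11*p^3 - 10*p^2 + 6*p + 6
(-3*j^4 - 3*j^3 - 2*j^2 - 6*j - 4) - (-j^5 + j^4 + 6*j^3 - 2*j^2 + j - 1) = j^5 - 4*j^4 - 9*j^3 - 7*j - 3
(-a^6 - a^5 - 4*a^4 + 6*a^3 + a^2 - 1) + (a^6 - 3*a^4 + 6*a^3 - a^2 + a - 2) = -a^5 - 7*a^4 + 12*a^3 + a - 3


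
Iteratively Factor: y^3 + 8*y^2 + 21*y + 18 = (y + 3)*(y^2 + 5*y + 6) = (y + 3)^2*(y + 2)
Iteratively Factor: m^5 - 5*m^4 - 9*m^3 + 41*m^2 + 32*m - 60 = (m - 5)*(m^4 - 9*m^2 - 4*m + 12) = (m - 5)*(m + 2)*(m^3 - 2*m^2 - 5*m + 6) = (m - 5)*(m - 1)*(m + 2)*(m^2 - m - 6) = (m - 5)*(m - 1)*(m + 2)^2*(m - 3)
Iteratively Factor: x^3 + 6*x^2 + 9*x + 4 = (x + 1)*(x^2 + 5*x + 4) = (x + 1)^2*(x + 4)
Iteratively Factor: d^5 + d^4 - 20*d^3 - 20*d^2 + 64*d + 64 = (d - 2)*(d^4 + 3*d^3 - 14*d^2 - 48*d - 32) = (d - 2)*(d + 2)*(d^3 + d^2 - 16*d - 16) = (d - 4)*(d - 2)*(d + 2)*(d^2 + 5*d + 4) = (d - 4)*(d - 2)*(d + 2)*(d + 4)*(d + 1)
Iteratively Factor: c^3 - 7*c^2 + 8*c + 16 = (c + 1)*(c^2 - 8*c + 16) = (c - 4)*(c + 1)*(c - 4)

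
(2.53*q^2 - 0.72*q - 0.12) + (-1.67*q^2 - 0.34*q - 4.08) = 0.86*q^2 - 1.06*q - 4.2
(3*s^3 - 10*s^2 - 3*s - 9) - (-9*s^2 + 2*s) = 3*s^3 - s^2 - 5*s - 9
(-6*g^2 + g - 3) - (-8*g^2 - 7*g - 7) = 2*g^2 + 8*g + 4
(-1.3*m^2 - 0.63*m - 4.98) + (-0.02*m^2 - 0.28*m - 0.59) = -1.32*m^2 - 0.91*m - 5.57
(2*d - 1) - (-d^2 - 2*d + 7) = d^2 + 4*d - 8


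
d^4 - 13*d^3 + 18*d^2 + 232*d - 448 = (d - 8)*(d - 7)*(d - 2)*(d + 4)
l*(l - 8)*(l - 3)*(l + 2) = l^4 - 9*l^3 + 2*l^2 + 48*l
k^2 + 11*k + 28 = (k + 4)*(k + 7)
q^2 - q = q*(q - 1)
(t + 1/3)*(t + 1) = t^2 + 4*t/3 + 1/3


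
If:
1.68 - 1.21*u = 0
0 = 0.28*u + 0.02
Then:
No Solution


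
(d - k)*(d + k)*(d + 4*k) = d^3 + 4*d^2*k - d*k^2 - 4*k^3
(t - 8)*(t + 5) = t^2 - 3*t - 40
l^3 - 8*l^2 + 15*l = l*(l - 5)*(l - 3)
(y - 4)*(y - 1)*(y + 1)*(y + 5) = y^4 + y^3 - 21*y^2 - y + 20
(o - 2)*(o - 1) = o^2 - 3*o + 2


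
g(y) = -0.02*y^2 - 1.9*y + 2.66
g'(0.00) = -1.90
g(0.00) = 2.66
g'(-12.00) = -1.42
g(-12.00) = 22.58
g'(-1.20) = -1.85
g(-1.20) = 4.91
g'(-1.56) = -1.84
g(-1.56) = 5.58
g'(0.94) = -1.94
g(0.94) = 0.86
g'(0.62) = -1.92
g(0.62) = 1.47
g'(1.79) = -1.97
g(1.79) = -0.81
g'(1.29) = -1.95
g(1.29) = 0.18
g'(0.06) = -1.90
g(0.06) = 2.55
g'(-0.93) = -1.86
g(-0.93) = 4.41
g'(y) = -0.04*y - 1.9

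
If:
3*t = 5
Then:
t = 5/3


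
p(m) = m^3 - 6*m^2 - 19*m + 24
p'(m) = 3*m^2 - 12*m - 19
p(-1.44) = 35.93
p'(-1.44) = 4.50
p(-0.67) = 33.74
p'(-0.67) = -9.61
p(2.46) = -44.16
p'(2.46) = -30.37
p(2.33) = -40.19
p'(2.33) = -30.67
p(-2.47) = 19.26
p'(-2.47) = 28.94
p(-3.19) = -8.91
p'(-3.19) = 49.81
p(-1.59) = 35.02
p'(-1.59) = 7.66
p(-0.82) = 34.99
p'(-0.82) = -7.14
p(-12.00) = -2340.00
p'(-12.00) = 557.00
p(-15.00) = -4416.00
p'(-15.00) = 836.00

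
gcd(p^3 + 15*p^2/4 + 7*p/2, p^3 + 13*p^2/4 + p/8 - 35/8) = p + 7/4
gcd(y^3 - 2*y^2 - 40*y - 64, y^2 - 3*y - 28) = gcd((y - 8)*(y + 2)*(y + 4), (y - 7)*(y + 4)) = y + 4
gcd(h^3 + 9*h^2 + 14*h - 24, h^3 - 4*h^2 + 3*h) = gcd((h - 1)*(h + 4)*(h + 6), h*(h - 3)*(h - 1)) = h - 1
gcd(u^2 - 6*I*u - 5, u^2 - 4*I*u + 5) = u - 5*I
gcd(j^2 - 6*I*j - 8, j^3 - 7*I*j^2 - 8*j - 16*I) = j - 4*I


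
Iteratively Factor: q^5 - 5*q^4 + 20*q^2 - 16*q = (q - 1)*(q^4 - 4*q^3 - 4*q^2 + 16*q) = (q - 2)*(q - 1)*(q^3 - 2*q^2 - 8*q) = (q - 2)*(q - 1)*(q + 2)*(q^2 - 4*q) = (q - 4)*(q - 2)*(q - 1)*(q + 2)*(q)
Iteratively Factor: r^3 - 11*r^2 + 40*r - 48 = (r - 3)*(r^2 - 8*r + 16) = (r - 4)*(r - 3)*(r - 4)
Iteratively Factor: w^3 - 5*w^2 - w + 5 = (w - 1)*(w^2 - 4*w - 5) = (w - 5)*(w - 1)*(w + 1)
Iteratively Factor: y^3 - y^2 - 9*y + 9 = (y - 1)*(y^2 - 9) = (y - 3)*(y - 1)*(y + 3)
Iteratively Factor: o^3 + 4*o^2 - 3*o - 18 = (o + 3)*(o^2 + o - 6) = (o + 3)^2*(o - 2)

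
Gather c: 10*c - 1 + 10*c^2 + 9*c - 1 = 10*c^2 + 19*c - 2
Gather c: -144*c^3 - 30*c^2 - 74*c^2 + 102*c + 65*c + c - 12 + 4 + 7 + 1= -144*c^3 - 104*c^2 + 168*c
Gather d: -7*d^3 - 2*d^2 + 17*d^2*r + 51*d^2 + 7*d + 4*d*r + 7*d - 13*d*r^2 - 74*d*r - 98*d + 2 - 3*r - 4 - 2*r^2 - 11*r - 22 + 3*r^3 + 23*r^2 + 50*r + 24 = -7*d^3 + d^2*(17*r + 49) + d*(-13*r^2 - 70*r - 84) + 3*r^3 + 21*r^2 + 36*r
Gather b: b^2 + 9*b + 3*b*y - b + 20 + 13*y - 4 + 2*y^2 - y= b^2 + b*(3*y + 8) + 2*y^2 + 12*y + 16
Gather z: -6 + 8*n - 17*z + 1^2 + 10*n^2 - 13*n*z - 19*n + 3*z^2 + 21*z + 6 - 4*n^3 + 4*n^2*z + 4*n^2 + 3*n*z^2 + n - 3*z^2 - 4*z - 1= -4*n^3 + 14*n^2 + 3*n*z^2 - 10*n + z*(4*n^2 - 13*n)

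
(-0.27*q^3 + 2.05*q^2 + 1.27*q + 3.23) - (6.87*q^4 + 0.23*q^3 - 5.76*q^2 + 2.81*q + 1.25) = -6.87*q^4 - 0.5*q^3 + 7.81*q^2 - 1.54*q + 1.98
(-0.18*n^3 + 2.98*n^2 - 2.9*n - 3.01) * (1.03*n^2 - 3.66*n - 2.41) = -0.1854*n^5 + 3.7282*n^4 - 13.46*n^3 + 0.331900000000001*n^2 + 18.0056*n + 7.2541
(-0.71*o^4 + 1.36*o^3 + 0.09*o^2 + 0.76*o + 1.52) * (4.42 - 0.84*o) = 0.5964*o^5 - 4.2806*o^4 + 5.9356*o^3 - 0.2406*o^2 + 2.0824*o + 6.7184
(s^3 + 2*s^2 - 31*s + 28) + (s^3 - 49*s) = 2*s^3 + 2*s^2 - 80*s + 28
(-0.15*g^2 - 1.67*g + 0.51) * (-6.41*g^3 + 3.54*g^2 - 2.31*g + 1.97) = 0.9615*g^5 + 10.1737*g^4 - 8.8344*g^3 + 5.3676*g^2 - 4.468*g + 1.0047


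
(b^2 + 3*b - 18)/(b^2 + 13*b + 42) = (b - 3)/(b + 7)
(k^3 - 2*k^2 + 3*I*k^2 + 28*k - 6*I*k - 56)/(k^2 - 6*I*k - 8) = (k^2 + k*(-2 + 7*I) - 14*I)/(k - 2*I)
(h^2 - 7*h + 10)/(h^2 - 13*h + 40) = (h - 2)/(h - 8)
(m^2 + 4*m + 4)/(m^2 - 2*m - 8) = (m + 2)/(m - 4)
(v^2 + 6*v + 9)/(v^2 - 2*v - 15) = (v + 3)/(v - 5)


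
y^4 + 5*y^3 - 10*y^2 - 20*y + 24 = (y - 2)*(y - 1)*(y + 2)*(y + 6)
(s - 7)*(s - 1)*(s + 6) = s^3 - 2*s^2 - 41*s + 42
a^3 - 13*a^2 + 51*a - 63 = (a - 7)*(a - 3)^2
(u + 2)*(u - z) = u^2 - u*z + 2*u - 2*z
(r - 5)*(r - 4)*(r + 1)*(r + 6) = r^4 - 2*r^3 - 37*r^2 + 86*r + 120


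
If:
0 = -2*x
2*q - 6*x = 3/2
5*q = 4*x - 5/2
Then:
No Solution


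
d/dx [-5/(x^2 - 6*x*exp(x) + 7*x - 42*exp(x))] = 5*(-6*x*exp(x) + 2*x - 48*exp(x) + 7)/(x^2 - 6*x*exp(x) + 7*x - 42*exp(x))^2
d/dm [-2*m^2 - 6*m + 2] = -4*m - 6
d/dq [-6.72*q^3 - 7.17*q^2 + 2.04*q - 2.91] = -20.16*q^2 - 14.34*q + 2.04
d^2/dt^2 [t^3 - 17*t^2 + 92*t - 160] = 6*t - 34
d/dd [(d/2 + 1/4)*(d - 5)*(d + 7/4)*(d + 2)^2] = 5*d^4/2 + 5*d^3/2 - 417*d^2/16 - 455*d/8 - 59/2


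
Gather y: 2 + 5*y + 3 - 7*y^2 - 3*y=-7*y^2 + 2*y + 5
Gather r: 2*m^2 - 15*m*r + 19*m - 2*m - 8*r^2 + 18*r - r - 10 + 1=2*m^2 + 17*m - 8*r^2 + r*(17 - 15*m) - 9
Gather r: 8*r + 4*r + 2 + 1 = 12*r + 3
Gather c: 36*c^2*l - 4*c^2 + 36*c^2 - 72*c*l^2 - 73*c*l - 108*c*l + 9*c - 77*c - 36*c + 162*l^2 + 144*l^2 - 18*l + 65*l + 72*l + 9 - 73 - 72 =c^2*(36*l + 32) + c*(-72*l^2 - 181*l - 104) + 306*l^2 + 119*l - 136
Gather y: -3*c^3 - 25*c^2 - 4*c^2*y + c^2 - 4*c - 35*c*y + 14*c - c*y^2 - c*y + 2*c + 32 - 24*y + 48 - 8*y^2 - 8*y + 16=-3*c^3 - 24*c^2 + 12*c + y^2*(-c - 8) + y*(-4*c^2 - 36*c - 32) + 96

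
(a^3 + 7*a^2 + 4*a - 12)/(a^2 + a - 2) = a + 6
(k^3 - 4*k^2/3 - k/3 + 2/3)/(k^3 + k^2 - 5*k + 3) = (k + 2/3)/(k + 3)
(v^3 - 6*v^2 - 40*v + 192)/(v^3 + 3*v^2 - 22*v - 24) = (v - 8)/(v + 1)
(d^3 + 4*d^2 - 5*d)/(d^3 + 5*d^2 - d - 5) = d/(d + 1)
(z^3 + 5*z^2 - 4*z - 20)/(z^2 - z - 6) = (z^2 + 3*z - 10)/(z - 3)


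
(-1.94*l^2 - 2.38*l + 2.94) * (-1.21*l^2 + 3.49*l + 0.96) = 2.3474*l^4 - 3.8908*l^3 - 13.726*l^2 + 7.9758*l + 2.8224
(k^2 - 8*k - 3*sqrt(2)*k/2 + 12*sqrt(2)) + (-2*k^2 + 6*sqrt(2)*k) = -k^2 - 8*k + 9*sqrt(2)*k/2 + 12*sqrt(2)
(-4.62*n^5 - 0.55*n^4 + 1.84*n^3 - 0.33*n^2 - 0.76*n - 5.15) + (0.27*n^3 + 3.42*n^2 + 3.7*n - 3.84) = -4.62*n^5 - 0.55*n^4 + 2.11*n^3 + 3.09*n^2 + 2.94*n - 8.99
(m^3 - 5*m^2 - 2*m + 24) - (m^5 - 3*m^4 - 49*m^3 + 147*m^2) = -m^5 + 3*m^4 + 50*m^3 - 152*m^2 - 2*m + 24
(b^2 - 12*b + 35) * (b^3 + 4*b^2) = b^5 - 8*b^4 - 13*b^3 + 140*b^2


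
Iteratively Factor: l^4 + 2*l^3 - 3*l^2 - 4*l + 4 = (l + 2)*(l^3 - 3*l + 2) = (l + 2)^2*(l^2 - 2*l + 1) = (l - 1)*(l + 2)^2*(l - 1)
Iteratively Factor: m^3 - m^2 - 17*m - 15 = (m + 3)*(m^2 - 4*m - 5) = (m + 1)*(m + 3)*(m - 5)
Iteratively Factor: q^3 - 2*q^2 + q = (q - 1)*(q^2 - q) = q*(q - 1)*(q - 1)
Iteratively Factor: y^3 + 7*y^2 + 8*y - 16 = (y - 1)*(y^2 + 8*y + 16) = (y - 1)*(y + 4)*(y + 4)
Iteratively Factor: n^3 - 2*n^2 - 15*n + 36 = (n - 3)*(n^2 + n - 12) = (n - 3)^2*(n + 4)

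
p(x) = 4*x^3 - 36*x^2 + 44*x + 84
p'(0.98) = -15.04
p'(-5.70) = 844.28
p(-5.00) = -1536.00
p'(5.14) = -9.04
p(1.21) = 91.62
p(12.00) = 2340.00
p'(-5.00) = 704.00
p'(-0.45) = 78.83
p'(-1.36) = 164.12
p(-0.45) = 56.55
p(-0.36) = 63.31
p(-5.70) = -2077.21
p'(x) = 12*x^2 - 72*x + 44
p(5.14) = -97.76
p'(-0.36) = 71.48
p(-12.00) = -12540.00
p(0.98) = 96.31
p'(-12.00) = 2636.00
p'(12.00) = 908.00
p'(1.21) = -25.55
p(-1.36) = -52.49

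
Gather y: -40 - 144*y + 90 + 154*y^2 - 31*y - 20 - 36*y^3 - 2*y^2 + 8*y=-36*y^3 + 152*y^2 - 167*y + 30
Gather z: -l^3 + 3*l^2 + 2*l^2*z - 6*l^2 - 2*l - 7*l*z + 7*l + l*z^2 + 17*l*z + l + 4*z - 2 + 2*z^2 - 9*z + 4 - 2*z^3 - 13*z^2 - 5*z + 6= -l^3 - 3*l^2 + 6*l - 2*z^3 + z^2*(l - 11) + z*(2*l^2 + 10*l - 10) + 8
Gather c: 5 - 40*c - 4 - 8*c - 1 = -48*c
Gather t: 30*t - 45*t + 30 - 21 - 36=-15*t - 27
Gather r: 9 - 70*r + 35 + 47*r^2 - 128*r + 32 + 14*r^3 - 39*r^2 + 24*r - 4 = 14*r^3 + 8*r^2 - 174*r + 72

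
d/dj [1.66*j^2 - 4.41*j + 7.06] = 3.32*j - 4.41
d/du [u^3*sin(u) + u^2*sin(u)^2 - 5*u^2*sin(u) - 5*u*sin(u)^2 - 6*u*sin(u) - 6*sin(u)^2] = u^3*cos(u) + 3*u^2*sin(u) + u^2*sin(2*u) - 5*u^2*cos(u) + 2*u*sin(u)^2 - 10*u*sin(u) - 5*u*sin(2*u) - 6*u*cos(u) - 5*sin(u)^2 - 6*sin(u) - 6*sin(2*u)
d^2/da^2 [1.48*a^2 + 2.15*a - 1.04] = 2.96000000000000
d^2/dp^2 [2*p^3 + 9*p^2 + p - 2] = 12*p + 18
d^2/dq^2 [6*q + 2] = 0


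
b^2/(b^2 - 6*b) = b/(b - 6)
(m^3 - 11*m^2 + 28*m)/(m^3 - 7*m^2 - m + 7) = m*(m - 4)/(m^2 - 1)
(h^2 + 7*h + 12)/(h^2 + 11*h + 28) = (h + 3)/(h + 7)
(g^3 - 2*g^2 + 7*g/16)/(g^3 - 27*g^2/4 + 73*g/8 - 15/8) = g*(4*g - 7)/(2*(2*g^2 - 13*g + 15))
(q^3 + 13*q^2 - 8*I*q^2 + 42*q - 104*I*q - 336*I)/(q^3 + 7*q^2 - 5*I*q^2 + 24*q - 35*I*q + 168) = (q + 6)/(q + 3*I)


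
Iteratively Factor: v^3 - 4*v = (v - 2)*(v^2 + 2*v) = (v - 2)*(v + 2)*(v)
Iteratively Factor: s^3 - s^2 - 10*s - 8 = (s + 2)*(s^2 - 3*s - 4) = (s - 4)*(s + 2)*(s + 1)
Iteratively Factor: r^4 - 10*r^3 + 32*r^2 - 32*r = (r - 4)*(r^3 - 6*r^2 + 8*r) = (r - 4)*(r - 2)*(r^2 - 4*r) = (r - 4)^2*(r - 2)*(r)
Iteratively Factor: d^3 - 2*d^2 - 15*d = (d)*(d^2 - 2*d - 15) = d*(d + 3)*(d - 5)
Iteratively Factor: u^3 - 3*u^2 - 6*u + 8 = (u - 1)*(u^2 - 2*u - 8) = (u - 1)*(u + 2)*(u - 4)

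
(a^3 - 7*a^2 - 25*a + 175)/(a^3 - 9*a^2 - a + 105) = (a + 5)/(a + 3)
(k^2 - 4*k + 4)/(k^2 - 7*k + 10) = (k - 2)/(k - 5)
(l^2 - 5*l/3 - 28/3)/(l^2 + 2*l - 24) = (l + 7/3)/(l + 6)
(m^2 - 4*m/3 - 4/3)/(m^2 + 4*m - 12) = (m + 2/3)/(m + 6)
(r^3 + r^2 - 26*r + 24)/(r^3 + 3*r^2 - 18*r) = (r^2 - 5*r + 4)/(r*(r - 3))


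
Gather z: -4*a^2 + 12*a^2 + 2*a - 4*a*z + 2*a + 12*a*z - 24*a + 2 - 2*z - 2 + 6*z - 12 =8*a^2 - 20*a + z*(8*a + 4) - 12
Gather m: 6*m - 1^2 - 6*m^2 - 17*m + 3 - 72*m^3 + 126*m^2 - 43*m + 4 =-72*m^3 + 120*m^2 - 54*m + 6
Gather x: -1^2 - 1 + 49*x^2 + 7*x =49*x^2 + 7*x - 2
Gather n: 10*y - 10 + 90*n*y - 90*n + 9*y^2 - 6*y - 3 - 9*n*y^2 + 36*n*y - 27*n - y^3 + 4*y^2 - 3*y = n*(-9*y^2 + 126*y - 117) - y^3 + 13*y^2 + y - 13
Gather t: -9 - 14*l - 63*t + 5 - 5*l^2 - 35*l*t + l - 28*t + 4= -5*l^2 - 13*l + t*(-35*l - 91)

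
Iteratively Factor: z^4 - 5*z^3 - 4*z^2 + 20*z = (z + 2)*(z^3 - 7*z^2 + 10*z) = (z - 2)*(z + 2)*(z^2 - 5*z) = z*(z - 2)*(z + 2)*(z - 5)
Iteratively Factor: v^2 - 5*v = (v)*(v - 5)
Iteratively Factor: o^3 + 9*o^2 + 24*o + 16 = (o + 4)*(o^2 + 5*o + 4) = (o + 1)*(o + 4)*(o + 4)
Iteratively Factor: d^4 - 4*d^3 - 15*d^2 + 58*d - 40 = (d - 1)*(d^3 - 3*d^2 - 18*d + 40) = (d - 5)*(d - 1)*(d^2 + 2*d - 8) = (d - 5)*(d - 1)*(d + 4)*(d - 2)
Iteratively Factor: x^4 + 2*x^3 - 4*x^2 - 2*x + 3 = (x + 1)*(x^3 + x^2 - 5*x + 3) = (x - 1)*(x + 1)*(x^2 + 2*x - 3) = (x - 1)*(x + 1)*(x + 3)*(x - 1)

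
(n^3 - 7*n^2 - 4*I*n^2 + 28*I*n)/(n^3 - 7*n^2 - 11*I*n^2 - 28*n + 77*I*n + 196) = n/(n - 7*I)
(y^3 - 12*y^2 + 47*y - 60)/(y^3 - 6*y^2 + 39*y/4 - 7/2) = 4*(y^3 - 12*y^2 + 47*y - 60)/(4*y^3 - 24*y^2 + 39*y - 14)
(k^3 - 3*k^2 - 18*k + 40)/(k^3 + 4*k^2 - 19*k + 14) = (k^2 - k - 20)/(k^2 + 6*k - 7)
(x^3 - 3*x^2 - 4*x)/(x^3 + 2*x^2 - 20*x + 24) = x*(x^2 - 3*x - 4)/(x^3 + 2*x^2 - 20*x + 24)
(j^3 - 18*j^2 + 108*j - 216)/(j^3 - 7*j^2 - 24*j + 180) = (j - 6)/(j + 5)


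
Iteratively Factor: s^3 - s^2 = (s)*(s^2 - s) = s^2*(s - 1)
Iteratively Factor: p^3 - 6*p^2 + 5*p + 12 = (p + 1)*(p^2 - 7*p + 12) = (p - 4)*(p + 1)*(p - 3)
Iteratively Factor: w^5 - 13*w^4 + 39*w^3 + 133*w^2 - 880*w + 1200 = (w - 5)*(w^4 - 8*w^3 - w^2 + 128*w - 240) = (w - 5)*(w + 4)*(w^3 - 12*w^2 + 47*w - 60) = (w - 5)*(w - 4)*(w + 4)*(w^2 - 8*w + 15) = (w - 5)*(w - 4)*(w - 3)*(w + 4)*(w - 5)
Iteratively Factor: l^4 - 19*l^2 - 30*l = (l + 2)*(l^3 - 2*l^2 - 15*l) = (l - 5)*(l + 2)*(l^2 + 3*l) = l*(l - 5)*(l + 2)*(l + 3)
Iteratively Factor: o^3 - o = (o + 1)*(o^2 - o) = (o - 1)*(o + 1)*(o)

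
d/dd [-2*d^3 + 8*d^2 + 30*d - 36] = -6*d^2 + 16*d + 30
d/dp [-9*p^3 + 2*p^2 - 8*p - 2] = -27*p^2 + 4*p - 8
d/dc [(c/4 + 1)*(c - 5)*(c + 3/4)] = 3*c^2/4 - c/8 - 83/16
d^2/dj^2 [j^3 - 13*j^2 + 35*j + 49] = 6*j - 26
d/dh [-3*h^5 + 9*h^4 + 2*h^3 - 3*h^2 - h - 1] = -15*h^4 + 36*h^3 + 6*h^2 - 6*h - 1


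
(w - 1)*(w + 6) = w^2 + 5*w - 6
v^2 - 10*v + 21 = (v - 7)*(v - 3)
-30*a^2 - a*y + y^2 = (-6*a + y)*(5*a + y)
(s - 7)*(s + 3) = s^2 - 4*s - 21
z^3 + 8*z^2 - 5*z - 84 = (z - 3)*(z + 4)*(z + 7)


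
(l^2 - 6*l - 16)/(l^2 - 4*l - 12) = (l - 8)/(l - 6)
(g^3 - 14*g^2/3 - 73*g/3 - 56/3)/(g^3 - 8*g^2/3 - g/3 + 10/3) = (3*g^2 - 17*g - 56)/(3*g^2 - 11*g + 10)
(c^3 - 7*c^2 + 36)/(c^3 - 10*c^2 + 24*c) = (c^2 - c - 6)/(c*(c - 4))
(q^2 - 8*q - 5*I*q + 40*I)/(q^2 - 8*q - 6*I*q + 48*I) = (q - 5*I)/(q - 6*I)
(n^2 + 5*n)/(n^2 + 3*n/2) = 2*(n + 5)/(2*n + 3)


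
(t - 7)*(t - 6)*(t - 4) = t^3 - 17*t^2 + 94*t - 168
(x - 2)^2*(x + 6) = x^3 + 2*x^2 - 20*x + 24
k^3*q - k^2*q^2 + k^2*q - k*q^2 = k*(k - q)*(k*q + q)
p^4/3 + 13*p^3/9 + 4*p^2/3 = p^2*(p/3 + 1)*(p + 4/3)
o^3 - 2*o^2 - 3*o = o*(o - 3)*(o + 1)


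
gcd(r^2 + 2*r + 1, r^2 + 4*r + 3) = r + 1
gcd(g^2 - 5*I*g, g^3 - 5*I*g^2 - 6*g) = g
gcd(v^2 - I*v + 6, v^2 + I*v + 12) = v - 3*I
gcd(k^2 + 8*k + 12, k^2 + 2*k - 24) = k + 6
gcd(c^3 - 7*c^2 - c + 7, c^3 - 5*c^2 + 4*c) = c - 1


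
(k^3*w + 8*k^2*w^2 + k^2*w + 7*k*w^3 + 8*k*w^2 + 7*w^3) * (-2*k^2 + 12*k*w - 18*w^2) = -2*k^5*w - 4*k^4*w^2 - 2*k^4*w + 64*k^3*w^3 - 4*k^3*w^2 - 60*k^2*w^4 + 64*k^2*w^3 - 126*k*w^5 - 60*k*w^4 - 126*w^5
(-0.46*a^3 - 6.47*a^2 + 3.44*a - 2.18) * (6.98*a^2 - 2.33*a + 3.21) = -3.2108*a^5 - 44.0888*a^4 + 37.6097*a^3 - 44.0003*a^2 + 16.1218*a - 6.9978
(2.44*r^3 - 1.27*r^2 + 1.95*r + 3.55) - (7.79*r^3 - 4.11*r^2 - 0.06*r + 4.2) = -5.35*r^3 + 2.84*r^2 + 2.01*r - 0.65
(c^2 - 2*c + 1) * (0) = 0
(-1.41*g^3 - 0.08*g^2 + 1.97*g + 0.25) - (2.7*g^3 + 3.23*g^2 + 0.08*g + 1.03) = -4.11*g^3 - 3.31*g^2 + 1.89*g - 0.78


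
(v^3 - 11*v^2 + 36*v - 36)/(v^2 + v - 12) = (v^2 - 8*v + 12)/(v + 4)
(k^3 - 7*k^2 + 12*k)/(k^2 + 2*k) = (k^2 - 7*k + 12)/(k + 2)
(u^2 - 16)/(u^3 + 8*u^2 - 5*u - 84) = (u - 4)/(u^2 + 4*u - 21)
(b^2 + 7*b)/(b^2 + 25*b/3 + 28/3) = 3*b/(3*b + 4)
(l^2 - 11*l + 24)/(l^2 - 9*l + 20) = (l^2 - 11*l + 24)/(l^2 - 9*l + 20)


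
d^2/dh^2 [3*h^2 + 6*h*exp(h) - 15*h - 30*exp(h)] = 6*h*exp(h) - 18*exp(h) + 6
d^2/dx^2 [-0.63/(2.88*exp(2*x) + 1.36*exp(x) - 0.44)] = (-0.63*(5.76*exp(x) + 1.36)*(11.52*exp(x) + 2.72)*exp(x) + (7.2576*exp(x) + 0.8568)*(2.88*exp(2*x) + 1.36*exp(x) - 0.44))*exp(x)/(2.88*exp(2*x) + 1.36*exp(x) - 0.44)^3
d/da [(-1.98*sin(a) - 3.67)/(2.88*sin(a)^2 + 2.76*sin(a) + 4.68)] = (5.7024*sin(a)^2 + 21.1392*sin(a) + 0.8628)*cos(a)/(8.2944*sin(a)^4 + 15.8976*sin(a)^3 + 34.5744*sin(a)^2 + 25.8336*sin(a) + 21.9024)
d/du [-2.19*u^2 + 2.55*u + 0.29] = 2.55 - 4.38*u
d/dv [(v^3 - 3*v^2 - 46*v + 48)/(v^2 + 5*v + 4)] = (v^4 + 10*v^3 + 43*v^2 - 120*v - 424)/(v^4 + 10*v^3 + 33*v^2 + 40*v + 16)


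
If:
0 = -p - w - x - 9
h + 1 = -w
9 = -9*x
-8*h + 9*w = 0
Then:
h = -9/17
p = -128/17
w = -8/17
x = -1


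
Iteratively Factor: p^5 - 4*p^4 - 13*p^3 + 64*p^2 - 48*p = (p + 4)*(p^4 - 8*p^3 + 19*p^2 - 12*p) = (p - 3)*(p + 4)*(p^3 - 5*p^2 + 4*p) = (p - 3)*(p - 1)*(p + 4)*(p^2 - 4*p) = p*(p - 3)*(p - 1)*(p + 4)*(p - 4)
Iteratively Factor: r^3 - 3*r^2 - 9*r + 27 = (r - 3)*(r^2 - 9) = (r - 3)*(r + 3)*(r - 3)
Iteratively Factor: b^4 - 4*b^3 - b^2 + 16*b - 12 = (b - 2)*(b^3 - 2*b^2 - 5*b + 6) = (b - 3)*(b - 2)*(b^2 + b - 2) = (b - 3)*(b - 2)*(b - 1)*(b + 2)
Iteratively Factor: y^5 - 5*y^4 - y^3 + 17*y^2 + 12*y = (y - 3)*(y^4 - 2*y^3 - 7*y^2 - 4*y) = (y - 4)*(y - 3)*(y^3 + 2*y^2 + y) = y*(y - 4)*(y - 3)*(y^2 + 2*y + 1) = y*(y - 4)*(y - 3)*(y + 1)*(y + 1)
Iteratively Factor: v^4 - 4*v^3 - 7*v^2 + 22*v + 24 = (v - 4)*(v^3 - 7*v - 6) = (v - 4)*(v + 2)*(v^2 - 2*v - 3) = (v - 4)*(v + 1)*(v + 2)*(v - 3)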